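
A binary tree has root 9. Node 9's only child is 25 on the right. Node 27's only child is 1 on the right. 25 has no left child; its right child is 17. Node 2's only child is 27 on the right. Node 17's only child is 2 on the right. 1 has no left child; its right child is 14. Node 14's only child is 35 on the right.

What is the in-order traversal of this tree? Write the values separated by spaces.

In-order visits the left subtree, then the node, then the right subtree.
At 9: no left child.
Visit 9.
At 9: go right to 25.
  At 25: no left child.
  Visit 25.
  At 25: go right to 17.
    At 17: no left child.
    Visit 17.
    At 17: go right to 2.
      At 2: no left child.
      Visit 2.
      At 2: go right to 27.
        At 27: no left child.
        Visit 27.
        At 27: go right to 1.
          At 1: no left child.
          Visit 1.
          At 1: go right to 14.
            At 14: no left child.
            Visit 14.
            At 14: go right to 35.
              35 is a leaf — visit 35.

9 25 17 2 27 1 14 35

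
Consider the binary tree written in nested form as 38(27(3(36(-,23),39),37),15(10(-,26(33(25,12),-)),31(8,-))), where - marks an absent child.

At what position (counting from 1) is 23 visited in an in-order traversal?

2

In-order visits the left subtree, then the node, then the right subtree.
At 38: go left to 27.
  At 27: go left to 3.
    At 3: go left to 36.
      At 36: no left child.
      Visit 36.
      At 36: go right to 23.
        23 is a leaf — visit 23.
    Visit 3.
    At 3: go right to 39.
      39 is a leaf — visit 39.
  Visit 27.
  At 27: go right to 37.
    37 is a leaf — visit 37.
Visit 38.
At 38: go right to 15.
  At 15: go left to 10.
    At 10: no left child.
    Visit 10.
    At 10: go right to 26.
      At 26: go left to 33.
        At 33: go left to 25.
          25 is a leaf — visit 25.
        Visit 33.
        At 33: go right to 12.
          12 is a leaf — visit 12.
      Visit 26.
      At 26: no right child.
  Visit 15.
  At 15: go right to 31.
    At 31: go left to 8.
      8 is a leaf — visit 8.
    Visit 31.
    At 31: no right child.
Full in-order sequence: 36, 23, 3, 39, 27, 37, 38, 10, 25, 33, 12, 26, 15, 8, 31.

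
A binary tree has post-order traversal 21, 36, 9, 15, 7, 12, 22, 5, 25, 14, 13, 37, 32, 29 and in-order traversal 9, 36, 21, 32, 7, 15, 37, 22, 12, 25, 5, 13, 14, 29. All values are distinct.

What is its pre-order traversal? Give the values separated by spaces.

29 32 9 36 21 37 7 15 13 25 22 12 5 14

The last element of post-order is the root; it splits in-order into left and right subtrees.
Root 29: left subtree has 13 nodes {9, 36, 21, 32, 7, 15, 37, 22, 12, 25, 5, 13, 14}, right has 0 { }.
  Root 32: left subtree has 3 nodes {9, 36, 21}, right has 9 {7, 15, 37, 22, 12, 25, 5, 13, 14}.
    Root 9: left subtree has 0 nodes { }, right has 2 {36, 21}.
      Root 36: left subtree has 0 nodes { }, right has 1 {21}.
    Root 37: left subtree has 2 nodes {7, 15}, right has 6 {22, 12, 25, 5, 13, 14}.
      Root 7: left subtree has 0 nodes { }, right has 1 {15}.
      Root 13: left subtree has 4 nodes {22, 12, 25, 5}, right has 1 {14}.
        Root 25: left subtree has 2 nodes {22, 12}, right has 1 {5}.
          Root 22: left subtree has 0 nodes { }, right has 1 {12}.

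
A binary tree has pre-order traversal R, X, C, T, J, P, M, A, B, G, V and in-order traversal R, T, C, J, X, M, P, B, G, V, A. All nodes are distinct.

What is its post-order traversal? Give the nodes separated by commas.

The first element of pre-order is the root; it splits in-order into left and right subtrees.
Root R: left subtree has 0 nodes { }, right has 10 {T, C, J, X, M, P, B, G, V, A}.
  Root X: left subtree has 3 nodes {T, C, J}, right has 6 {M, P, B, G, V, A}.
    Root C: left subtree has 1 node {T}, right has 1 {J}.
    Root P: left subtree has 1 node {M}, right has 4 {B, G, V, A}.
      Root A: left subtree has 3 nodes {B, G, V}, right has 0 { }.
        Root B: left subtree has 0 nodes { }, right has 2 {G, V}.
          Root G: left subtree has 0 nodes { }, right has 1 {V}.

T, J, C, M, V, G, B, A, P, X, R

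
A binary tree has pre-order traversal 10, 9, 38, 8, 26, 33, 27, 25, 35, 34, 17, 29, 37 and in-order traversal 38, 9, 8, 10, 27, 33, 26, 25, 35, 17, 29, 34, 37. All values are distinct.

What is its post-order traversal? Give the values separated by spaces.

The first element of pre-order is the root; it splits in-order into left and right subtrees.
Root 10: left subtree has 3 nodes {38, 9, 8}, right has 9 {27, 33, 26, 25, 35, 17, 29, 34, 37}.
  Root 9: left subtree has 1 node {38}, right has 1 {8}.
  Root 26: left subtree has 2 nodes {27, 33}, right has 6 {25, 35, 17, 29, 34, 37}.
    Root 33: left subtree has 1 node {27}, right has 0 { }.
    Root 25: left subtree has 0 nodes { }, right has 5 {35, 17, 29, 34, 37}.
      Root 35: left subtree has 0 nodes { }, right has 4 {17, 29, 34, 37}.
        Root 34: left subtree has 2 nodes {17, 29}, right has 1 {37}.
          Root 17: left subtree has 0 nodes { }, right has 1 {29}.

38 8 9 27 33 29 17 37 34 35 25 26 10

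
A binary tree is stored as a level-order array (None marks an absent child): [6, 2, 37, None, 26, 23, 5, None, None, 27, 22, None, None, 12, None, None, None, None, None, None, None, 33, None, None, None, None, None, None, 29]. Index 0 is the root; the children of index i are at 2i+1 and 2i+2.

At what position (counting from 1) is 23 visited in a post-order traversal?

6

Post-order visits the left subtree, then the right subtree, then the node.
At 6: go left to 2.
  At 2: no left child.
  At 2: go right to 26.
    At 26: go left to 27.
      27 is a leaf — visit 27.
    At 26: go right to 22.
      At 22: go left to 33.
        33 is a leaf — visit 33.
      At 22: no right child.
      Visit 22.
    Visit 26.
  Visit 2.
At 6: go right to 37.
  At 37: go left to 23.
    23 is a leaf — visit 23.
  At 37: go right to 5.
    At 5: go left to 12.
      At 12: no left child.
      At 12: go right to 29.
        29 is a leaf — visit 29.
      Visit 12.
    At 5: no right child.
    Visit 5.
  Visit 37.
Visit 6.
Full post-order sequence: 27, 33, 22, 26, 2, 23, 29, 12, 5, 37, 6.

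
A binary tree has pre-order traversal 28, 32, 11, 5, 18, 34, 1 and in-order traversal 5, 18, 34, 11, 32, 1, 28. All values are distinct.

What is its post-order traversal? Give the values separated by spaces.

34 18 5 11 1 32 28

The first element of pre-order is the root; it splits in-order into left and right subtrees.
Root 28: left subtree has 6 nodes {5, 18, 34, 11, 32, 1}, right has 0 { }.
  Root 32: left subtree has 4 nodes {5, 18, 34, 11}, right has 1 {1}.
    Root 11: left subtree has 3 nodes {5, 18, 34}, right has 0 { }.
      Root 5: left subtree has 0 nodes { }, right has 2 {18, 34}.
        Root 18: left subtree has 0 nodes { }, right has 1 {34}.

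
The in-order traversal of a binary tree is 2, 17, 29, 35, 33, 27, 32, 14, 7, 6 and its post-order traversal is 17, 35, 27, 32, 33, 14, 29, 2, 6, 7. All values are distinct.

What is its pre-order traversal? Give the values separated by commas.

7, 2, 29, 17, 14, 33, 35, 32, 27, 6

The last element of post-order is the root; it splits in-order into left and right subtrees.
Root 7: left subtree has 8 nodes {2, 17, 29, 35, 33, 27, 32, 14}, right has 1 {6}.
  Root 2: left subtree has 0 nodes { }, right has 7 {17, 29, 35, 33, 27, 32, 14}.
    Root 29: left subtree has 1 node {17}, right has 5 {35, 33, 27, 32, 14}.
      Root 14: left subtree has 4 nodes {35, 33, 27, 32}, right has 0 { }.
        Root 33: left subtree has 1 node {35}, right has 2 {27, 32}.
          Root 32: left subtree has 1 node {27}, right has 0 { }.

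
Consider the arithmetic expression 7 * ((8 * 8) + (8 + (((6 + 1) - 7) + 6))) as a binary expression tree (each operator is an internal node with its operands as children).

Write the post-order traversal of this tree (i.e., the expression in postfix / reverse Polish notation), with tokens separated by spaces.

7 8 8 * 8 6 1 + 7 - 6 + + + *

Post-order on an expression tree gives postfix notation: for each operator, emit left operand, right operand, then the operator.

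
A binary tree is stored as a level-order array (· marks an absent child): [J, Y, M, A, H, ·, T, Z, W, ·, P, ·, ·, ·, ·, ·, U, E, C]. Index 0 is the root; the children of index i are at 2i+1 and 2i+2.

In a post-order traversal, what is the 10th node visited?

T

Post-order visits the left subtree, then the right subtree, then the node.
At J: go left to Y.
  At Y: go left to A.
    At A: go left to Z.
      At Z: no left child.
      At Z: go right to U.
        U is a leaf — visit U.
      Visit Z.
    At A: go right to W.
      At W: go left to E.
        E is a leaf — visit E.
      At W: go right to C.
        C is a leaf — visit C.
      Visit W.
    Visit A.
  At Y: go right to H.
    At H: no left child.
    At H: go right to P.
      P is a leaf — visit P.
    Visit H.
  Visit Y.
At J: go right to M.
  At M: no left child.
  At M: go right to T.
    T is a leaf — visit T.
  Visit M.
Visit J.
Full post-order sequence: U, Z, E, C, W, A, P, H, Y, T, M, J.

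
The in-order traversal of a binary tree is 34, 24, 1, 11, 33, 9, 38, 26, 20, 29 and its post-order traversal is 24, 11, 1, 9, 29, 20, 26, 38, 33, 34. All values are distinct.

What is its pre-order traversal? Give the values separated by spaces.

The last element of post-order is the root; it splits in-order into left and right subtrees.
Root 34: left subtree has 0 nodes { }, right has 9 {24, 1, 11, 33, 9, 38, 26, 20, 29}.
  Root 33: left subtree has 3 nodes {24, 1, 11}, right has 5 {9, 38, 26, 20, 29}.
    Root 1: left subtree has 1 node {24}, right has 1 {11}.
    Root 38: left subtree has 1 node {9}, right has 3 {26, 20, 29}.
      Root 26: left subtree has 0 nodes { }, right has 2 {20, 29}.
        Root 20: left subtree has 0 nodes { }, right has 1 {29}.

34 33 1 24 11 38 9 26 20 29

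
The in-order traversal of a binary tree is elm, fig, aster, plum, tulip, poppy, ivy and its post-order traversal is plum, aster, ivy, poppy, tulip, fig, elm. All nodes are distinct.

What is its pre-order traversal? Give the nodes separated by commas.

The last element of post-order is the root; it splits in-order into left and right subtrees.
Root elm: left subtree has 0 nodes { }, right has 6 {fig, aster, plum, tulip, poppy, ivy}.
  Root fig: left subtree has 0 nodes { }, right has 5 {aster, plum, tulip, poppy, ivy}.
    Root tulip: left subtree has 2 nodes {aster, plum}, right has 2 {poppy, ivy}.
      Root aster: left subtree has 0 nodes { }, right has 1 {plum}.
      Root poppy: left subtree has 0 nodes { }, right has 1 {ivy}.

elm, fig, tulip, aster, plum, poppy, ivy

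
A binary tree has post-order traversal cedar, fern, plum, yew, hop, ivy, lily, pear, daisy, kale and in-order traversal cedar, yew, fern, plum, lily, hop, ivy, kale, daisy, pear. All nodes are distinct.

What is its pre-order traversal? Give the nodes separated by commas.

kale, lily, yew, cedar, plum, fern, ivy, hop, daisy, pear

The last element of post-order is the root; it splits in-order into left and right subtrees.
Root kale: left subtree has 7 nodes {cedar, yew, fern, plum, lily, hop, ivy}, right has 2 {daisy, pear}.
  Root lily: left subtree has 4 nodes {cedar, yew, fern, plum}, right has 2 {hop, ivy}.
    Root yew: left subtree has 1 node {cedar}, right has 2 {fern, plum}.
      Root plum: left subtree has 1 node {fern}, right has 0 { }.
    Root ivy: left subtree has 1 node {hop}, right has 0 { }.
  Root daisy: left subtree has 0 nodes { }, right has 1 {pear}.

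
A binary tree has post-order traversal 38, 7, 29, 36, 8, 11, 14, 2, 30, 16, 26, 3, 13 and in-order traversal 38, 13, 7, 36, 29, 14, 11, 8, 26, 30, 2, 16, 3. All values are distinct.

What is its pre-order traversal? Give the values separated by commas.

The last element of post-order is the root; it splits in-order into left and right subtrees.
Root 13: left subtree has 1 node {38}, right has 11 {7, 36, 29, 14, 11, 8, 26, 30, 2, 16, 3}.
  Root 3: left subtree has 10 nodes {7, 36, 29, 14, 11, 8, 26, 30, 2, 16}, right has 0 { }.
    Root 26: left subtree has 6 nodes {7, 36, 29, 14, 11, 8}, right has 3 {30, 2, 16}.
      Root 14: left subtree has 3 nodes {7, 36, 29}, right has 2 {11, 8}.
        Root 36: left subtree has 1 node {7}, right has 1 {29}.
        Root 11: left subtree has 0 nodes { }, right has 1 {8}.
      Root 16: left subtree has 2 nodes {30, 2}, right has 0 { }.
        Root 30: left subtree has 0 nodes { }, right has 1 {2}.

13, 38, 3, 26, 14, 36, 7, 29, 11, 8, 16, 30, 2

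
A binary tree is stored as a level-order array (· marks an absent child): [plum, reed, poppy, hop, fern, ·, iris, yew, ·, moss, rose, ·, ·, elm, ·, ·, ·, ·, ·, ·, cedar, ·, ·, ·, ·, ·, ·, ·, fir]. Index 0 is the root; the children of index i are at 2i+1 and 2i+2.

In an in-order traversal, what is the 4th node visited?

moss

In-order visits the left subtree, then the node, then the right subtree.
At plum: go left to reed.
  At reed: go left to hop.
    At hop: go left to yew.
      yew is a leaf — visit yew.
    Visit hop.
    At hop: no right child.
  Visit reed.
  At reed: go right to fern.
    At fern: go left to moss.
      At moss: no left child.
      Visit moss.
      At moss: go right to cedar.
        cedar is a leaf — visit cedar.
    Visit fern.
    At fern: go right to rose.
      rose is a leaf — visit rose.
Visit plum.
At plum: go right to poppy.
  At poppy: no left child.
  Visit poppy.
  At poppy: go right to iris.
    At iris: go left to elm.
      At elm: no left child.
      Visit elm.
      At elm: go right to fir.
        fir is a leaf — visit fir.
    Visit iris.
    At iris: no right child.
Full in-order sequence: yew, hop, reed, moss, cedar, fern, rose, plum, poppy, elm, fir, iris.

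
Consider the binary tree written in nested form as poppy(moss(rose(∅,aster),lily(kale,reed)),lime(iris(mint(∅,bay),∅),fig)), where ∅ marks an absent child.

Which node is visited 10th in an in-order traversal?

iris

In-order visits the left subtree, then the node, then the right subtree.
At poppy: go left to moss.
  At moss: go left to rose.
    At rose: no left child.
    Visit rose.
    At rose: go right to aster.
      aster is a leaf — visit aster.
  Visit moss.
  At moss: go right to lily.
    At lily: go left to kale.
      kale is a leaf — visit kale.
    Visit lily.
    At lily: go right to reed.
      reed is a leaf — visit reed.
Visit poppy.
At poppy: go right to lime.
  At lime: go left to iris.
    At iris: go left to mint.
      At mint: no left child.
      Visit mint.
      At mint: go right to bay.
        bay is a leaf — visit bay.
    Visit iris.
    At iris: no right child.
  Visit lime.
  At lime: go right to fig.
    fig is a leaf — visit fig.
Full in-order sequence: rose, aster, moss, kale, lily, reed, poppy, mint, bay, iris, lime, fig.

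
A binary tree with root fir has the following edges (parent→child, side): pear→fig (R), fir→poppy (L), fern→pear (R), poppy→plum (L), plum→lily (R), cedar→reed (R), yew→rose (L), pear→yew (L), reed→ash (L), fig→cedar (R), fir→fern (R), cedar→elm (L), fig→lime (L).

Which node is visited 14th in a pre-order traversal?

Pre-order visits the node, then its left subtree, then its right subtree.
Visit fir.
At fir: go left to poppy.
  Visit poppy.
  At poppy: go left to plum.
    Visit plum.
    At plum: no left child.
    At plum: go right to lily.
      lily is a leaf — visit lily.
  At poppy: no right child.
At fir: go right to fern.
  Visit fern.
  At fern: no left child.
  At fern: go right to pear.
    Visit pear.
    At pear: go left to yew.
      Visit yew.
      At yew: go left to rose.
        rose is a leaf — visit rose.
      At yew: no right child.
    At pear: go right to fig.
      Visit fig.
      At fig: go left to lime.
        lime is a leaf — visit lime.
      At fig: go right to cedar.
        Visit cedar.
        At cedar: go left to elm.
          elm is a leaf — visit elm.
        At cedar: go right to reed.
          Visit reed.
          At reed: go left to ash.
            ash is a leaf — visit ash.
          At reed: no right child.
Full pre-order sequence: fir, poppy, plum, lily, fern, pear, yew, rose, fig, lime, cedar, elm, reed, ash.

ash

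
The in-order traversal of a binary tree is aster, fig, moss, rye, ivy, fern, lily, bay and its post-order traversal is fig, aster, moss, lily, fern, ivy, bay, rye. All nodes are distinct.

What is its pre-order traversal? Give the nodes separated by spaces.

rye moss aster fig bay ivy fern lily

The last element of post-order is the root; it splits in-order into left and right subtrees.
Root rye: left subtree has 3 nodes {aster, fig, moss}, right has 4 {ivy, fern, lily, bay}.
  Root moss: left subtree has 2 nodes {aster, fig}, right has 0 { }.
    Root aster: left subtree has 0 nodes { }, right has 1 {fig}.
  Root bay: left subtree has 3 nodes {ivy, fern, lily}, right has 0 { }.
    Root ivy: left subtree has 0 nodes { }, right has 2 {fern, lily}.
      Root fern: left subtree has 0 nodes { }, right has 1 {lily}.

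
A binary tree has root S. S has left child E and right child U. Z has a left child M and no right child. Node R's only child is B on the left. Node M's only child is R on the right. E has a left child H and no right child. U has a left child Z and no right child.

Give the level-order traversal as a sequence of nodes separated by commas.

Level-order visits nodes level by level from the root, left to right within each level.
Level 0: S
Level 1: E, U
Level 2: H, Z
Level 3: M
Level 4: R
Level 5: B

S, E, U, H, Z, M, R, B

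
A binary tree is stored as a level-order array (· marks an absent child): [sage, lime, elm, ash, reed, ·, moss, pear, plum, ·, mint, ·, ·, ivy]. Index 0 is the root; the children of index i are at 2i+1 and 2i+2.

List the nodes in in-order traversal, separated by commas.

In-order visits the left subtree, then the node, then the right subtree.
At sage: go left to lime.
  At lime: go left to ash.
    At ash: go left to pear.
      pear is a leaf — visit pear.
    Visit ash.
    At ash: go right to plum.
      plum is a leaf — visit plum.
  Visit lime.
  At lime: go right to reed.
    At reed: no left child.
    Visit reed.
    At reed: go right to mint.
      mint is a leaf — visit mint.
Visit sage.
At sage: go right to elm.
  At elm: no left child.
  Visit elm.
  At elm: go right to moss.
    At moss: go left to ivy.
      ivy is a leaf — visit ivy.
    Visit moss.
    At moss: no right child.

pear, ash, plum, lime, reed, mint, sage, elm, ivy, moss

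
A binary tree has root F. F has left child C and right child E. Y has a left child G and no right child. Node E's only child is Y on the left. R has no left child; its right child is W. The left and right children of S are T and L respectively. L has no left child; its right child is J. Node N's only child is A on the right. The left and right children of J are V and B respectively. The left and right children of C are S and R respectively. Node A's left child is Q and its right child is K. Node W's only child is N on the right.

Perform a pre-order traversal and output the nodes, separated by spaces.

Pre-order visits the node, then its left subtree, then its right subtree.
Visit F.
At F: go left to C.
  Visit C.
  At C: go left to S.
    Visit S.
    At S: go left to T.
      T is a leaf — visit T.
    At S: go right to L.
      Visit L.
      At L: no left child.
      At L: go right to J.
        Visit J.
        At J: go left to V.
          V is a leaf — visit V.
        At J: go right to B.
          B is a leaf — visit B.
  At C: go right to R.
    Visit R.
    At R: no left child.
    At R: go right to W.
      Visit W.
      At W: no left child.
      At W: go right to N.
        Visit N.
        At N: no left child.
        At N: go right to A.
          Visit A.
          At A: go left to Q.
            Q is a leaf — visit Q.
          At A: go right to K.
            K is a leaf — visit K.
At F: go right to E.
  Visit E.
  At E: go left to Y.
    Visit Y.
    At Y: go left to G.
      G is a leaf — visit G.
    At Y: no right child.
  At E: no right child.

F C S T L J V B R W N A Q K E Y G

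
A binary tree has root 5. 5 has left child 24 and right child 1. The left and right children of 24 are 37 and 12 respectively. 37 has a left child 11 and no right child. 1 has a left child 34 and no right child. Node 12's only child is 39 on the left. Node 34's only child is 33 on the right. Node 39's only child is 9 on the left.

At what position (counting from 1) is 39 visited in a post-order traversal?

Post-order visits the left subtree, then the right subtree, then the node.
At 5: go left to 24.
  At 24: go left to 37.
    At 37: go left to 11.
      11 is a leaf — visit 11.
    At 37: no right child.
    Visit 37.
  At 24: go right to 12.
    At 12: go left to 39.
      At 39: go left to 9.
        9 is a leaf — visit 9.
      At 39: no right child.
      Visit 39.
    At 12: no right child.
    Visit 12.
  Visit 24.
At 5: go right to 1.
  At 1: go left to 34.
    At 34: no left child.
    At 34: go right to 33.
      33 is a leaf — visit 33.
    Visit 34.
  At 1: no right child.
  Visit 1.
Visit 5.
Full post-order sequence: 11, 37, 9, 39, 12, 24, 33, 34, 1, 5.

4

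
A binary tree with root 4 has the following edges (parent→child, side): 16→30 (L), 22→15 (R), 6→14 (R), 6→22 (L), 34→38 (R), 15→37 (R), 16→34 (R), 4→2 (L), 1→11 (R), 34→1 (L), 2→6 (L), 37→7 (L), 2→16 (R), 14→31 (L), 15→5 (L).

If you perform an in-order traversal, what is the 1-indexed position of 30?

In-order visits the left subtree, then the node, then the right subtree.
At 4: go left to 2.
  At 2: go left to 6.
    At 6: go left to 22.
      At 22: no left child.
      Visit 22.
      At 22: go right to 15.
        At 15: go left to 5.
          5 is a leaf — visit 5.
        Visit 15.
        At 15: go right to 37.
          At 37: go left to 7.
            7 is a leaf — visit 7.
          Visit 37.
          At 37: no right child.
    Visit 6.
    At 6: go right to 14.
      At 14: go left to 31.
        31 is a leaf — visit 31.
      Visit 14.
      At 14: no right child.
  Visit 2.
  At 2: go right to 16.
    At 16: go left to 30.
      30 is a leaf — visit 30.
    Visit 16.
    At 16: go right to 34.
      At 34: go left to 1.
        At 1: no left child.
        Visit 1.
        At 1: go right to 11.
          11 is a leaf — visit 11.
      Visit 34.
      At 34: go right to 38.
        38 is a leaf — visit 38.
Visit 4.
At 4: no right child.
Full in-order sequence: 22, 5, 15, 7, 37, 6, 31, 14, 2, 30, 16, 1, 11, 34, 38, 4.

10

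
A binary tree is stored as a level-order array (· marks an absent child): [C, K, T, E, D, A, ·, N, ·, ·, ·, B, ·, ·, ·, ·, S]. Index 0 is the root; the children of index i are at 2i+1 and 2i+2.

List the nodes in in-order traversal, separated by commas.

In-order visits the left subtree, then the node, then the right subtree.
At C: go left to K.
  At K: go left to E.
    At E: go left to N.
      At N: no left child.
      Visit N.
      At N: go right to S.
        S is a leaf — visit S.
    Visit E.
    At E: no right child.
  Visit K.
  At K: go right to D.
    D is a leaf — visit D.
Visit C.
At C: go right to T.
  At T: go left to A.
    At A: go left to B.
      B is a leaf — visit B.
    Visit A.
    At A: no right child.
  Visit T.
  At T: no right child.

N, S, E, K, D, C, B, A, T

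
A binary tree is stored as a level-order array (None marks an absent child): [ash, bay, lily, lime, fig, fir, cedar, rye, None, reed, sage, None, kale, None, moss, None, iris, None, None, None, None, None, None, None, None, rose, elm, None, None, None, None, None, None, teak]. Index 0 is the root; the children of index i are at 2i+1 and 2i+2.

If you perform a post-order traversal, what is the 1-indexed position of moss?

Post-order visits the left subtree, then the right subtree, then the node.
At ash: go left to bay.
  At bay: go left to lime.
    At lime: go left to rye.
      At rye: no left child.
      At rye: go right to iris.
        At iris: go left to teak.
          teak is a leaf — visit teak.
        At iris: no right child.
        Visit iris.
      Visit rye.
    At lime: no right child.
    Visit lime.
  At bay: go right to fig.
    At fig: go left to reed.
      reed is a leaf — visit reed.
    At fig: go right to sage.
      sage is a leaf — visit sage.
    Visit fig.
  Visit bay.
At ash: go right to lily.
  At lily: go left to fir.
    At fir: no left child.
    At fir: go right to kale.
      At kale: go left to rose.
        rose is a leaf — visit rose.
      At kale: go right to elm.
        elm is a leaf — visit elm.
      Visit kale.
    Visit fir.
  At lily: go right to cedar.
    At cedar: no left child.
    At cedar: go right to moss.
      moss is a leaf — visit moss.
    Visit cedar.
  Visit lily.
Visit ash.
Full post-order sequence: teak, iris, rye, lime, reed, sage, fig, bay, rose, elm, kale, fir, moss, cedar, lily, ash.

13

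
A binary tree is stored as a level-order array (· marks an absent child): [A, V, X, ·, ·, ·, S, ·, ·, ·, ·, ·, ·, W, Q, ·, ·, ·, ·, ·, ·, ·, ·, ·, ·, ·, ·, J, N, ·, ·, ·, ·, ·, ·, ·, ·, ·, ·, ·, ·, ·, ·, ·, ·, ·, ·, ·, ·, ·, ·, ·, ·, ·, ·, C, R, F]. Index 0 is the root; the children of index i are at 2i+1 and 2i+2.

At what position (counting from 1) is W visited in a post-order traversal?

Post-order visits the left subtree, then the right subtree, then the node.
At A: go left to V.
  V is a leaf — visit V.
At A: go right to X.
  At X: no left child.
  At X: go right to S.
    At S: go left to W.
      At W: go left to J.
        At J: go left to C.
          C is a leaf — visit C.
        At J: go right to R.
          R is a leaf — visit R.
        Visit J.
      At W: go right to N.
        At N: go left to F.
          F is a leaf — visit F.
        At N: no right child.
        Visit N.
      Visit W.
    At S: go right to Q.
      Q is a leaf — visit Q.
    Visit S.
  Visit X.
Visit A.
Full post-order sequence: V, C, R, J, F, N, W, Q, S, X, A.

7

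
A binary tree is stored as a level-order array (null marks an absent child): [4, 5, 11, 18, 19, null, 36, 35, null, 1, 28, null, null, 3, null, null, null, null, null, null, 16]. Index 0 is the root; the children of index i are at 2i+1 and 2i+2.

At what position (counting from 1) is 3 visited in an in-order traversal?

In-order visits the left subtree, then the node, then the right subtree.
At 4: go left to 5.
  At 5: go left to 18.
    At 18: go left to 35.
      35 is a leaf — visit 35.
    Visit 18.
    At 18: no right child.
  Visit 5.
  At 5: go right to 19.
    At 19: go left to 1.
      At 1: no left child.
      Visit 1.
      At 1: go right to 16.
        16 is a leaf — visit 16.
    Visit 19.
    At 19: go right to 28.
      28 is a leaf — visit 28.
Visit 4.
At 4: go right to 11.
  At 11: no left child.
  Visit 11.
  At 11: go right to 36.
    At 36: go left to 3.
      3 is a leaf — visit 3.
    Visit 36.
    At 36: no right child.
Full in-order sequence: 35, 18, 5, 1, 16, 19, 28, 4, 11, 3, 36.

10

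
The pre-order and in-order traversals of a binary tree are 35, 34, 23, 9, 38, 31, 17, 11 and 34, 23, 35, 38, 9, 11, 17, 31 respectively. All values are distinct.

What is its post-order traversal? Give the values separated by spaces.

The first element of pre-order is the root; it splits in-order into left and right subtrees.
Root 35: left subtree has 2 nodes {34, 23}, right has 5 {38, 9, 11, 17, 31}.
  Root 34: left subtree has 0 nodes { }, right has 1 {23}.
  Root 9: left subtree has 1 node {38}, right has 3 {11, 17, 31}.
    Root 31: left subtree has 2 nodes {11, 17}, right has 0 { }.
      Root 17: left subtree has 1 node {11}, right has 0 { }.

23 34 38 11 17 31 9 35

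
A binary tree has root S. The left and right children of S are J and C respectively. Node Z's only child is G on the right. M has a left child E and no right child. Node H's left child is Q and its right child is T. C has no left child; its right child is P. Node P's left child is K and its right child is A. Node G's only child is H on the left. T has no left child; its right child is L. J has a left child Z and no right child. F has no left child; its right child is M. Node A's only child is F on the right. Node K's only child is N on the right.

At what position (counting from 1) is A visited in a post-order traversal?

Post-order visits the left subtree, then the right subtree, then the node.
At S: go left to J.
  At J: go left to Z.
    At Z: no left child.
    At Z: go right to G.
      At G: go left to H.
        At H: go left to Q.
          Q is a leaf — visit Q.
        At H: go right to T.
          At T: no left child.
          At T: go right to L.
            L is a leaf — visit L.
          Visit T.
        Visit H.
      At G: no right child.
      Visit G.
    Visit Z.
  At J: no right child.
  Visit J.
At S: go right to C.
  At C: no left child.
  At C: go right to P.
    At P: go left to K.
      At K: no left child.
      At K: go right to N.
        N is a leaf — visit N.
      Visit K.
    At P: go right to A.
      At A: no left child.
      At A: go right to F.
        At F: no left child.
        At F: go right to M.
          At M: go left to E.
            E is a leaf — visit E.
          At M: no right child.
          Visit M.
        Visit F.
      Visit A.
    Visit P.
  Visit C.
Visit S.
Full post-order sequence: Q, L, T, H, G, Z, J, N, K, E, M, F, A, P, C, S.

13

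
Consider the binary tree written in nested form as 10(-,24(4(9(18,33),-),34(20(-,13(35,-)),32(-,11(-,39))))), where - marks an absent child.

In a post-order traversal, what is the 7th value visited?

20

Post-order visits the left subtree, then the right subtree, then the node.
At 10: no left child.
At 10: go right to 24.
  At 24: go left to 4.
    At 4: go left to 9.
      At 9: go left to 18.
        18 is a leaf — visit 18.
      At 9: go right to 33.
        33 is a leaf — visit 33.
      Visit 9.
    At 4: no right child.
    Visit 4.
  At 24: go right to 34.
    At 34: go left to 20.
      At 20: no left child.
      At 20: go right to 13.
        At 13: go left to 35.
          35 is a leaf — visit 35.
        At 13: no right child.
        Visit 13.
      Visit 20.
    At 34: go right to 32.
      At 32: no left child.
      At 32: go right to 11.
        At 11: no left child.
        At 11: go right to 39.
          39 is a leaf — visit 39.
        Visit 11.
      Visit 32.
    Visit 34.
  Visit 24.
Visit 10.
Full post-order sequence: 18, 33, 9, 4, 35, 13, 20, 39, 11, 32, 34, 24, 10.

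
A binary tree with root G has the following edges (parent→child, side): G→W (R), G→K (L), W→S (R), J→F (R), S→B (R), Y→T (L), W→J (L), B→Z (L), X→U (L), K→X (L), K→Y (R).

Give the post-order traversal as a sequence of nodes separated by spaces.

Post-order visits the left subtree, then the right subtree, then the node.
At G: go left to K.
  At K: go left to X.
    At X: go left to U.
      U is a leaf — visit U.
    At X: no right child.
    Visit X.
  At K: go right to Y.
    At Y: go left to T.
      T is a leaf — visit T.
    At Y: no right child.
    Visit Y.
  Visit K.
At G: go right to W.
  At W: go left to J.
    At J: no left child.
    At J: go right to F.
      F is a leaf — visit F.
    Visit J.
  At W: go right to S.
    At S: no left child.
    At S: go right to B.
      At B: go left to Z.
        Z is a leaf — visit Z.
      At B: no right child.
      Visit B.
    Visit S.
  Visit W.
Visit G.

U X T Y K F J Z B S W G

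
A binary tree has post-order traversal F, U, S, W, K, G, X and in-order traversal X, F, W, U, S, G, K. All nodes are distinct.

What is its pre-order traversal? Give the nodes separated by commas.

X, G, W, F, S, U, K

The last element of post-order is the root; it splits in-order into left and right subtrees.
Root X: left subtree has 0 nodes { }, right has 6 {F, W, U, S, G, K}.
  Root G: left subtree has 4 nodes {F, W, U, S}, right has 1 {K}.
    Root W: left subtree has 1 node {F}, right has 2 {U, S}.
      Root S: left subtree has 1 node {U}, right has 0 { }.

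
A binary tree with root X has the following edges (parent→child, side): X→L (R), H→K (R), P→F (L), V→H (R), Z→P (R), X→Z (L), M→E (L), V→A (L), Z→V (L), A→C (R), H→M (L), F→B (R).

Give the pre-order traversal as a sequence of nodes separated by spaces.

X Z V A C H M E K P F B L

Pre-order visits the node, then its left subtree, then its right subtree.
Visit X.
At X: go left to Z.
  Visit Z.
  At Z: go left to V.
    Visit V.
    At V: go left to A.
      Visit A.
      At A: no left child.
      At A: go right to C.
        C is a leaf — visit C.
    At V: go right to H.
      Visit H.
      At H: go left to M.
        Visit M.
        At M: go left to E.
          E is a leaf — visit E.
        At M: no right child.
      At H: go right to K.
        K is a leaf — visit K.
  At Z: go right to P.
    Visit P.
    At P: go left to F.
      Visit F.
      At F: no left child.
      At F: go right to B.
        B is a leaf — visit B.
    At P: no right child.
At X: go right to L.
  L is a leaf — visit L.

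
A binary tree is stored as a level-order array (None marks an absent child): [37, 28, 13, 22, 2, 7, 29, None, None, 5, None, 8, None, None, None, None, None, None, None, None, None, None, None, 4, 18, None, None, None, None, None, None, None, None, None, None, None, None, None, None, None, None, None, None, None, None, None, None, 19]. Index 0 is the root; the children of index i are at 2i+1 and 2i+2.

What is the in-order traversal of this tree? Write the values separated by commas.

22, 28, 5, 2, 37, 19, 4, 8, 18, 7, 13, 29

In-order visits the left subtree, then the node, then the right subtree.
At 37: go left to 28.
  At 28: go left to 22.
    22 is a leaf — visit 22.
  Visit 28.
  At 28: go right to 2.
    At 2: go left to 5.
      5 is a leaf — visit 5.
    Visit 2.
    At 2: no right child.
Visit 37.
At 37: go right to 13.
  At 13: go left to 7.
    At 7: go left to 8.
      At 8: go left to 4.
        At 4: go left to 19.
          19 is a leaf — visit 19.
        Visit 4.
        At 4: no right child.
      Visit 8.
      At 8: go right to 18.
        18 is a leaf — visit 18.
    Visit 7.
    At 7: no right child.
  Visit 13.
  At 13: go right to 29.
    29 is a leaf — visit 29.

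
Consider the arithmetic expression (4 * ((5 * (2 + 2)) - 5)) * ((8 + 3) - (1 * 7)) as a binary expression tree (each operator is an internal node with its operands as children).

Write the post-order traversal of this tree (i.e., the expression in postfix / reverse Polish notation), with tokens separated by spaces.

Post-order on an expression tree gives postfix notation: for each operator, emit left operand, right operand, then the operator.

4 5 2 2 + * 5 - * 8 3 + 1 7 * - *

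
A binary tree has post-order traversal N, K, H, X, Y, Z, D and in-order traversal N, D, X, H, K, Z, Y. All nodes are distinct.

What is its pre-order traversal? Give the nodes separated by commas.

D, N, Z, X, H, K, Y

The last element of post-order is the root; it splits in-order into left and right subtrees.
Root D: left subtree has 1 node {N}, right has 5 {X, H, K, Z, Y}.
  Root Z: left subtree has 3 nodes {X, H, K}, right has 1 {Y}.
    Root X: left subtree has 0 nodes { }, right has 2 {H, K}.
      Root H: left subtree has 0 nodes { }, right has 1 {K}.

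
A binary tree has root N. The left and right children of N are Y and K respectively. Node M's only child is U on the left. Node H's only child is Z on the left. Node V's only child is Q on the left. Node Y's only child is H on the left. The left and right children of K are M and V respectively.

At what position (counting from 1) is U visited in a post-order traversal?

Post-order visits the left subtree, then the right subtree, then the node.
At N: go left to Y.
  At Y: go left to H.
    At H: go left to Z.
      Z is a leaf — visit Z.
    At H: no right child.
    Visit H.
  At Y: no right child.
  Visit Y.
At N: go right to K.
  At K: go left to M.
    At M: go left to U.
      U is a leaf — visit U.
    At M: no right child.
    Visit M.
  At K: go right to V.
    At V: go left to Q.
      Q is a leaf — visit Q.
    At V: no right child.
    Visit V.
  Visit K.
Visit N.
Full post-order sequence: Z, H, Y, U, M, Q, V, K, N.

4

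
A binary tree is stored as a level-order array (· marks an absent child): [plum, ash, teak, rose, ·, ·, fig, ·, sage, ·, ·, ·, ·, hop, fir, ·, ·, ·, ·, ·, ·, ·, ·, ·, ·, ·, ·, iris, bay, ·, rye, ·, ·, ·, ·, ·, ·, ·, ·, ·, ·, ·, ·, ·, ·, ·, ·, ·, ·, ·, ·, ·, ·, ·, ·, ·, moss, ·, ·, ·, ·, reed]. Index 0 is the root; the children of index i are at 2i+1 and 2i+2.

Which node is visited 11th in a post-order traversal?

fig

Post-order visits the left subtree, then the right subtree, then the node.
At plum: go left to ash.
  At ash: go left to rose.
    At rose: no left child.
    At rose: go right to sage.
      sage is a leaf — visit sage.
    Visit rose.
  At ash: no right child.
  Visit ash.
At plum: go right to teak.
  At teak: no left child.
  At teak: go right to fig.
    At fig: go left to hop.
      At hop: go left to iris.
        At iris: no left child.
        At iris: go right to moss.
          moss is a leaf — visit moss.
        Visit iris.
      At hop: go right to bay.
        bay is a leaf — visit bay.
      Visit hop.
    At fig: go right to fir.
      At fir: no left child.
      At fir: go right to rye.
        At rye: go left to reed.
          reed is a leaf — visit reed.
        At rye: no right child.
        Visit rye.
      Visit fir.
    Visit fig.
  Visit teak.
Visit plum.
Full post-order sequence: sage, rose, ash, moss, iris, bay, hop, reed, rye, fir, fig, teak, plum.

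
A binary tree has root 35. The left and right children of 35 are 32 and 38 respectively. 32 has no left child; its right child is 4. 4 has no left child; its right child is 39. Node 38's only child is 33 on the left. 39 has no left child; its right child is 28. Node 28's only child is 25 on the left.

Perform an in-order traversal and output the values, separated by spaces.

32 4 39 25 28 35 33 38

In-order visits the left subtree, then the node, then the right subtree.
At 35: go left to 32.
  At 32: no left child.
  Visit 32.
  At 32: go right to 4.
    At 4: no left child.
    Visit 4.
    At 4: go right to 39.
      At 39: no left child.
      Visit 39.
      At 39: go right to 28.
        At 28: go left to 25.
          25 is a leaf — visit 25.
        Visit 28.
        At 28: no right child.
Visit 35.
At 35: go right to 38.
  At 38: go left to 33.
    33 is a leaf — visit 33.
  Visit 38.
  At 38: no right child.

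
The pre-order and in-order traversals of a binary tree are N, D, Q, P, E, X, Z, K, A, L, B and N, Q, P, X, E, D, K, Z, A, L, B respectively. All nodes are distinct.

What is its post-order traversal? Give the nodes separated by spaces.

X E P Q K B L A Z D N

The first element of pre-order is the root; it splits in-order into left and right subtrees.
Root N: left subtree has 0 nodes { }, right has 10 {Q, P, X, E, D, K, Z, A, L, B}.
  Root D: left subtree has 4 nodes {Q, P, X, E}, right has 5 {K, Z, A, L, B}.
    Root Q: left subtree has 0 nodes { }, right has 3 {P, X, E}.
      Root P: left subtree has 0 nodes { }, right has 2 {X, E}.
        Root E: left subtree has 1 node {X}, right has 0 { }.
    Root Z: left subtree has 1 node {K}, right has 3 {A, L, B}.
      Root A: left subtree has 0 nodes { }, right has 2 {L, B}.
        Root L: left subtree has 0 nodes { }, right has 1 {B}.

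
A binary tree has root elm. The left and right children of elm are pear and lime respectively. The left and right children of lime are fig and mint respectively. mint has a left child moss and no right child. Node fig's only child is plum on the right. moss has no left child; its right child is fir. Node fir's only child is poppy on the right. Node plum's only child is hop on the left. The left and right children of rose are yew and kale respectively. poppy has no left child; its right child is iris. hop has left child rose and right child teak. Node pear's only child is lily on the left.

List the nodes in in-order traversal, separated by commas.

lily, pear, elm, fig, yew, rose, kale, hop, teak, plum, lime, moss, fir, poppy, iris, mint

In-order visits the left subtree, then the node, then the right subtree.
At elm: go left to pear.
  At pear: go left to lily.
    lily is a leaf — visit lily.
  Visit pear.
  At pear: no right child.
Visit elm.
At elm: go right to lime.
  At lime: go left to fig.
    At fig: no left child.
    Visit fig.
    At fig: go right to plum.
      At plum: go left to hop.
        At hop: go left to rose.
          At rose: go left to yew.
            yew is a leaf — visit yew.
          Visit rose.
          At rose: go right to kale.
            kale is a leaf — visit kale.
        Visit hop.
        At hop: go right to teak.
          teak is a leaf — visit teak.
      Visit plum.
      At plum: no right child.
  Visit lime.
  At lime: go right to mint.
    At mint: go left to moss.
      At moss: no left child.
      Visit moss.
      At moss: go right to fir.
        At fir: no left child.
        Visit fir.
        At fir: go right to poppy.
          At poppy: no left child.
          Visit poppy.
          At poppy: go right to iris.
            iris is a leaf — visit iris.
    Visit mint.
    At mint: no right child.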